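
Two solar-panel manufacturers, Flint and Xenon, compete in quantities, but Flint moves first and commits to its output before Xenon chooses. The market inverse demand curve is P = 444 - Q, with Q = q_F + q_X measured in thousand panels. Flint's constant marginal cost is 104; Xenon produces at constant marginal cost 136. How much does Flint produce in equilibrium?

Solve by backward induction. Given q_F, the follower Xenon maximises π_X = (444 - q_F - q_X)q_X - 136q_X.
Setting the follower's marginal profit to zero, 308 - q_F - 2q_X = 0, i.e. q_X = (308 - q_F)/2.
The leader anticipates this reaction. Substituting into P = 444 - Q gives P = 290 - (1/2)q_F, so π_F = (290 - (1/2)q_F)q_F - 104q_F.
Maximising: ∂π_F/∂q_F = 186 - q_F = 0, giving q_F = 186.
Then q_X = (308 - 186)/2 = 61.

186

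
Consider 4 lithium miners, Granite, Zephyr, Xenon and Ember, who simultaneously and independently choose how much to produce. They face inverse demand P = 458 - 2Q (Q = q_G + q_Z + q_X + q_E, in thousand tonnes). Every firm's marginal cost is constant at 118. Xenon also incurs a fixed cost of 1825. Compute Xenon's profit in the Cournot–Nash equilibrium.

487

A representative firm's profit is π_i = q_i(458 - 2Q) - 118q_i.
First-order condition (treating rivals' output as given): 340 - 4q_i - 2·Σ_{j≠i} q_j = 0.
With identical firms every q_j equals q_i, so Σ_{j≠i} q_j = 3q_i and 340 = 10q_i, giving q_i = 34.
Price P = 458 - 2·136 = 186.
Xenon's profit: (186 - 118)·34 - 1825 = 487.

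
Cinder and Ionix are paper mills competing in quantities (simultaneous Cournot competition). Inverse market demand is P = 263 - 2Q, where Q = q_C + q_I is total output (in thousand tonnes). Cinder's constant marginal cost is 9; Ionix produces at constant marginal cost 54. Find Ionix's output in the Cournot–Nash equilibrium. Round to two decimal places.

27.33

Cinder's profit: π_C = (263 - 2Q)q_C - (9q_C). Setting ∂π_C/∂q_C = 0: 254 - 4q_C - 2(q_I) = 0.
Ionix's profit: π_I = (263 - 2Q)q_I - (54q_I). Setting ∂π_I/∂q_I = 0: 209 - 4q_I - 2(q_C) = 0.
Best responses: q_C = (254 - 2q_I)/4, q_I = (209 - 2q_C)/4.
Solving the pair: q_C = 299/6, q_I = 82/3.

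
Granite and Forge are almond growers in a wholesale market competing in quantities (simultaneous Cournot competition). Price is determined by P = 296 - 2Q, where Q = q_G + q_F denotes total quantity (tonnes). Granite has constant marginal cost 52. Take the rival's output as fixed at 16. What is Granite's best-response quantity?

53

With the rival's output fixed at 16, Granite's profit is π_G = (296 - 2·16 - 2q_G)q_G - (52q_G) = (264 - 2q_G)q_G - (52q_G).
∂π_G/∂q_G = 212 - 4q_G = 0, so q_G = 53.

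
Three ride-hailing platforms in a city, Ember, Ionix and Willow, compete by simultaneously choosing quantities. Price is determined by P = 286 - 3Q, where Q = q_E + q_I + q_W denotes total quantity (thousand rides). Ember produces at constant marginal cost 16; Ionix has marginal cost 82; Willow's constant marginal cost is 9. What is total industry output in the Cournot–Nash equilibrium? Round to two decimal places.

Ember's profit: π_E = (286 - 3Q)q_E - (16q_E). Setting ∂π_E/∂q_E = 0: 270 - 6q_E - 3(q_I + q_W) = 0.
Ionix's profit: π_I = (286 - 3Q)q_I - (82q_I). Setting ∂π_I/∂q_I = 0: 204 - 6q_I - 3(q_E + q_W) = 0.
Willow's profit: π_W = (286 - 3Q)q_W - (9q_W). Setting ∂π_W/∂q_W = 0: 277 - 6q_W - 3(q_E + q_I) = 0.
Adding the 3 first-order conditions: 751 − 12Q = 0, so Q = 751/12.
Back-substituting: q_E = (270 − 751/4)/3 = 329/12, q_I = (204 − 751/4)/3 = 65/12, q_W = (277 − 751/4)/3 = 119/4.
Total output Q = 329/12 + 65/12 + 119/4 = 751/12.

62.58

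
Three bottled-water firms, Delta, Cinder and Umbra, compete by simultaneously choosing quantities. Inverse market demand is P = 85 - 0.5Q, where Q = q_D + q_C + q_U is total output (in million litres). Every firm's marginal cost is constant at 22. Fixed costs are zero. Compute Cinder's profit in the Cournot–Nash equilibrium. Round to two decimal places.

A representative firm's profit is π_i = q_i(85 - 0.5Q) - 22q_i.
First-order condition (treating rivals' output as given): 63 - q_i - (1/2)·Σ_{j≠i} q_j = 0.
By symmetry each firm produces the same amount; substituting Σ_{j≠i} q_j = 2q_i yields q_i = 63/2.
Price P = 85 - (1/2)·(189/2) = 151/4.
Cinder's profit: (151/4 - 22)·(63/2) = 496.1250.

496.13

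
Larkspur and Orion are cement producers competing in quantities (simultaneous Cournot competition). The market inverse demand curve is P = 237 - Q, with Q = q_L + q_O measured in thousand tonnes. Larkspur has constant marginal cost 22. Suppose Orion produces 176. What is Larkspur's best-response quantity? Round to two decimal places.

With the rival's output fixed at 176, Larkspur's profit is π_L = (237 - 176 - q_L)q_L - (22q_L) = (61 - q_L)q_L - (22q_L).
∂π_L/∂q_L = 39 - 2q_L = 0, so q_L = 39/2.

19.50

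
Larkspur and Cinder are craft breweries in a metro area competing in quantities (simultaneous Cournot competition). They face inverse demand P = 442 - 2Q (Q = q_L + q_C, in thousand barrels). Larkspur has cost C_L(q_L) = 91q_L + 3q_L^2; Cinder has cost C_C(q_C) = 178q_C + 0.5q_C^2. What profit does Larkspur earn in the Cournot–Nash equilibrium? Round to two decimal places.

Larkspur's profit: π_L = (442 - 2Q)q_L - (91q_L + 3q_L²). Setting ∂π_L/∂q_L = 0: 351 - 10q_L - 2(q_C) = 0.
Cinder's first-order condition: 264 - 5q_C - 2(q_L) = 0.
Rearranging gives the reaction functions q_L = (351 - 2q_C)/10 and q_C = (264 - 2q_L)/5.
Substituting one into the other gives q_L = 1227/46 and q_C = 969/23.
Price P = 442 - 2·68.8043 = 304.3913.
Larkspur's profit: 304.3913·(1227/46) - 91·(1227/46) - 3(1227/46)² = 3557.4882.

3557.49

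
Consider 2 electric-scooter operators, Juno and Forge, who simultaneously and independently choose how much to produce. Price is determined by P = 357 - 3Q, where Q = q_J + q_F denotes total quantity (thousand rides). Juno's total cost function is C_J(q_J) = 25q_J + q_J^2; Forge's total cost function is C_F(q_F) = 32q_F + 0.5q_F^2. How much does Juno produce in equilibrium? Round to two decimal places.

28.70

Juno's profit: π_J = (357 - 3Q)q_J - (25q_J + q_J²). Setting ∂π_J/∂q_J = 0: 332 - 8q_J - 3(q_F) = 0.
Forge's profit: π_F = (357 - 3Q)q_F - (32q_F + (1/2)q_F²). Setting ∂π_F/∂q_F = 0: 325 - 7q_F - 3(q_J) = 0.
Best responses: q_J = (332 - 3q_F)/8, q_F = (325 - 3q_J)/7.
Solving the pair: q_J = 1349/47, q_F = 1604/47.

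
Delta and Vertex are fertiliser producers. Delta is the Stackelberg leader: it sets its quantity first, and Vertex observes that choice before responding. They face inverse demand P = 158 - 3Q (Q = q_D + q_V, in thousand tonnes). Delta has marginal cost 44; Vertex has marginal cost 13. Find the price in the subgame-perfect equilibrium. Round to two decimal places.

The follower Vertex best-responds to any q_D: π_V = (158 - 3Q)q_V - 13q_V.
∂π_V/∂q_V = 145 - 3q_D - 6q_V = 0 gives the reaction function q_V = (145 - 3q_D)/6.
The leader anticipates this reaction. Substituting into P = 158 - 3Q gives P = 171/2 - (3/2)q_D, so π_D = (171/2 - (3/2)q_D)q_D - 44q_D.
The leader's first-order condition 83/2 - 3q_D = 0 yields q_D = 83/6.
Then q_V = (145 - 3·(83/6))/6 = 69/4.
Total output Q = 373/12, so price P = 158 - 3·(373/12) = 259/4.

64.75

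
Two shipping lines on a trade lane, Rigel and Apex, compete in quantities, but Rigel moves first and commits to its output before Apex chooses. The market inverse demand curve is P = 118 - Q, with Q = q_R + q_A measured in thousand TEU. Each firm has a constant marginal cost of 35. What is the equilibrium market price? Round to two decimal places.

Solve by backward induction. Given q_R, the follower Apex maximises π_A = (118 - q_R - q_A)q_A - 35q_A.
Setting the follower's marginal profit to zero, 83 - q_R - 2q_A = 0, i.e. q_A = (83 - q_R)/2.
The leader anticipates this reaction. Substituting into P = 118 - Q gives P = 153/2 - (1/2)q_R, so π_R = (153/2 - (1/2)q_R)q_R - 35q_R.
The leader's first-order condition 83/2 - q_R = 0 yields q_R = 83/2.
Then q_A = (83 - 83/2)/2 = 83/4.
Total output Q = 249/4, so price P = 118 - 249/4 = 223/4.

55.75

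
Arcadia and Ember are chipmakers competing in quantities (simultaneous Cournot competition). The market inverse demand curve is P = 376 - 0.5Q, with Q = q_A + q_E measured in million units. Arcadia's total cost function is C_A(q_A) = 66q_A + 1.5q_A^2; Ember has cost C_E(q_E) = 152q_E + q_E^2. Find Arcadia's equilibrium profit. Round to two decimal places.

Arcadia's profit: π_A = (376 - 0.5Q)q_A - (66q_A + (3/2)q_A²). Setting ∂π_A/∂q_A = 0: 310 - 4q_A - (1/2)(q_E) = 0.
Ember's first-order condition: 224 - 3q_E - (1/2)(q_A) = 0.
Rearranging gives the reaction functions q_A = (310 - (1/2)q_E)/4 and q_E = (224 - (1/2)q_A)/3.
Substituting one into the other gives q_A = 69.6170 and q_E = 63.0638.
Price P = 376 - (1/2)·132.6809 = 309.6596.
Arcadia's profit: 309.6596·69.6170 - 66·69.6170 - (3/2)·69.6170² = 9693.0593.

9693.06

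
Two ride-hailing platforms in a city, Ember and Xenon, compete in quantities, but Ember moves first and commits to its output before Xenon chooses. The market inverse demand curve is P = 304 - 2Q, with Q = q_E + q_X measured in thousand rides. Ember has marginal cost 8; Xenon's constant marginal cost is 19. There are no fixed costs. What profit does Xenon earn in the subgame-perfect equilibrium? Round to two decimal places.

The follower Xenon best-responds to any q_E: π_X = (304 - 2Q)q_X - 19q_X.
Follower FOC: 285 - 2q_E - 4q_X = 0, so q_X(q_E) = (285 - 2q_E)/4.
Ember substitutes q_X(q_E) into its own profit: π_E = q_E(304 - 2q_E - (285 - 2q_E)/2) - 8q_E = (323/2 - q_E)q_E - 8q_E.
Leader FOC: 307/2 - 2q_E = 0, so q_E = 307/4.
Then q_X = (285 - 2·(307/4))/4 = 263/8.
Price P = 304 - 2·(877/8) = 339/4.
Xenon's profit: (339/4 - 19)·(263/8) = 2161.5313.

2161.53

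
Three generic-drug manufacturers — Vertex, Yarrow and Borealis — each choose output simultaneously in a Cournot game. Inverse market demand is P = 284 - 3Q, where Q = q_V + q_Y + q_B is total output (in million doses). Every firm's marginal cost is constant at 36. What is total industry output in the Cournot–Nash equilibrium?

Each firm earns π_i = (284 - 3Q)q_i - 36q_i.
First-order condition (treating rivals' output as given): 248 - 6q_i - 3·Σ_{j≠i} q_j = 0.
By symmetry each firm produces the same amount; substituting Σ_{j≠i} q_j = 2q_i yields q_i = 248/12 = 62/3.
Total output Q = 62/3 + 62/3 + 62/3 = 62.

62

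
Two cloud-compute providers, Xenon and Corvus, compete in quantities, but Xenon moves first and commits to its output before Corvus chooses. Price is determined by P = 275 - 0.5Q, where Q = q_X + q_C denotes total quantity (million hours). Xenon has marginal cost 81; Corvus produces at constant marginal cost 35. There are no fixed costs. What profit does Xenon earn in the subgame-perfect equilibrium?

5476

Solve by backward induction. Given q_X, the follower Corvus maximises π_C = (275 - (1/2)q_X - (1/2)q_C)q_C - 35q_C.
∂π_C/∂q_C = 240 - (1/2)q_X - q_C = 0 gives the reaction function q_C = (240 - (1/2)q_X).
Xenon substitutes q_C(q_X) into its own profit: π_X = q_X(275 - (1/2)q_X - (240 - (1/2)q_X)/2) - 81q_X = (155 - (1/4)q_X)q_X - 81q_X.
Leader FOC: 74 - (1/2)q_X = 0, so q_X = 148.
Then q_C = (240 - (1/2)·148) = 166.
Price P = 275 - (1/2)·314 = 118.
Xenon's profit: (118 - 81)·148 = 5476.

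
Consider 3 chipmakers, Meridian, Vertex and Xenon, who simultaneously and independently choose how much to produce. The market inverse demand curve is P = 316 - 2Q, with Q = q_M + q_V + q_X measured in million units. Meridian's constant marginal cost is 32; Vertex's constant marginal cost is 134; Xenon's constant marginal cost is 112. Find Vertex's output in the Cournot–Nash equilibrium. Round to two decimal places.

Meridian's profit: π_M = (316 - 2Q)q_M - (32q_M). Setting ∂π_M/∂q_M = 0: 284 - 4q_M - 2(q_V + q_X) = 0.
Vertex's first-order condition: 182 - 4q_V - 2(q_M + q_X) = 0.
Xenon's first-order condition: 204 - 4q_X - 2(q_M + q_V) = 0.
Adding the 3 first-order conditions: 670 − 8Q = 0, so Q = 335/4.
Back-substituting: q_M = (284 − 335/2)/2 = 233/4, q_V = (182 − 335/2)/2 = 29/4, q_X = (204 − 335/2)/2 = 73/4.

7.25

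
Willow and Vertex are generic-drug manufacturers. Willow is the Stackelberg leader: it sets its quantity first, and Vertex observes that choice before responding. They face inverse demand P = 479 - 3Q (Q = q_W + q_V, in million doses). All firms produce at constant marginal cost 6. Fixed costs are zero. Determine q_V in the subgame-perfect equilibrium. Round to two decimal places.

39.42

The follower Vertex best-responds to any q_W: π_V = (479 - 3Q)q_V - 6q_V.
Setting the follower's marginal profit to zero, 473 - 3q_W - 6q_V = 0, i.e. q_V = (473 - 3q_W)/6.
Willow substitutes q_V(q_W) into its own profit: π_W = q_W(479 - 3q_W - (473 - 3q_W)/2) - 6q_W = (485/2 - (3/2)q_W)q_W - 6q_W.
Maximising: ∂π_W/∂q_W = 473/2 - 3q_W = 0, giving q_W = 473/6.
Then q_V = (473 - 3·(473/6))/6 = 473/12.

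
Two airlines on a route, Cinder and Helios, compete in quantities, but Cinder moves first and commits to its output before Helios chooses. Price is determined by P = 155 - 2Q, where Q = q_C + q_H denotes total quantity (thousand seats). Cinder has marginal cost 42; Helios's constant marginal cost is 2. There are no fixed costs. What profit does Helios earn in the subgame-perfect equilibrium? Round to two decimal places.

1696.53

Solve by backward induction. Given q_C, the follower Helios maximises π_H = (155 - 2q_C - 2q_H)q_H - 2q_H.
∂π_H/∂q_H = 153 - 2q_C - 4q_H = 0 gives the reaction function q_H = (153 - 2q_C)/4.
Cinder substitutes q_H(q_C) into its own profit: π_C = q_C(155 - 2q_C - (153 - 2q_C)/2) - 42q_C = (157/2 - q_C)q_C - 42q_C.
Maximising: ∂π_C/∂q_C = 73/2 - 2q_C = 0, giving q_C = 73/4.
Then q_H = (153 - 2·(73/4))/4 = 233/8.
Price P = 155 - 2·(379/8) = 241/4.
Helios's profit: (241/4 - 2)·(233/8) = 1696.5313.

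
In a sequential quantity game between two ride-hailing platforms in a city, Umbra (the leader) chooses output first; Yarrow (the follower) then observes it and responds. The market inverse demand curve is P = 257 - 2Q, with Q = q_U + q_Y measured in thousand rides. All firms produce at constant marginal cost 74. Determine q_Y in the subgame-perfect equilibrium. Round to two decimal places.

22.88

Solve by backward induction. Given q_U, the follower Yarrow maximises π_Y = (257 - 2q_U - 2q_Y)q_Y - 74q_Y.
∂π_Y/∂q_Y = 183 - 2q_U - 4q_Y = 0 gives the reaction function q_Y = (183 - 2q_U)/4.
Umbra substitutes q_Y(q_U) into its own profit: π_U = q_U(257 - 2q_U - (183 - 2q_U)/2) - 74q_U = (331/2 - q_U)q_U - 74q_U.
Leader FOC: 183/2 - 2q_U = 0, so q_U = 183/4.
Then q_Y = (183 - 2·(183/4))/4 = 183/8.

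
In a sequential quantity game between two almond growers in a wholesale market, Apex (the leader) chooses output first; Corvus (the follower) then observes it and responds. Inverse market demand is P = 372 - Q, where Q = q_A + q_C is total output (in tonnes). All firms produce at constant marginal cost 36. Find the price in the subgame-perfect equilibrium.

120

Solve by backward induction. Given q_A, the follower Corvus maximises π_C = (372 - q_A - q_C)q_C - 36q_C.
Follower FOC: 336 - q_A - 2q_C = 0, so q_C(q_A) = (336 - q_A)/2.
The leader anticipates this reaction. Substituting into P = 372 - Q gives P = 204 - (1/2)q_A, so π_A = (204 - (1/2)q_A)q_A - 36q_A.
Maximising: ∂π_A/∂q_A = 168 - q_A = 0, giving q_A = 168.
Then q_C = (336 - 168)/2 = 84.
Total output Q = 252, so price P = 372 - 252 = 120.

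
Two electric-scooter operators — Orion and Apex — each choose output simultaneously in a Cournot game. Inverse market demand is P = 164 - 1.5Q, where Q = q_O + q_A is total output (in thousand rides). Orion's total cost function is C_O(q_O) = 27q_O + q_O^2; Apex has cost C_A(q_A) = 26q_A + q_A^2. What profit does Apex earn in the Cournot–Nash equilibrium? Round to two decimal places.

Orion's profit: π_O = (164 - 1.5Q)q_O - (27q_O + q_O²). Setting ∂π_O/∂q_O = 0: 137 - 5q_O - (3/2)(q_A) = 0.
Apex's first-order condition: 138 - 5q_A - (3/2)(q_O) = 0.
Rearranging gives the reaction functions q_O = (137 - (3/2)q_A)/5 and q_A = (138 - (3/2)q_O)/5.
Substituting one into the other gives q_O = 1912/91 and q_A = 1938/91.
Price P = 164 - (3/2)·(550/13) = 1307/13.
Apex's profit: (1307/13)·(1938/91) - 26·(1938/91) - (1938/91)² = 1133.8739.

1133.87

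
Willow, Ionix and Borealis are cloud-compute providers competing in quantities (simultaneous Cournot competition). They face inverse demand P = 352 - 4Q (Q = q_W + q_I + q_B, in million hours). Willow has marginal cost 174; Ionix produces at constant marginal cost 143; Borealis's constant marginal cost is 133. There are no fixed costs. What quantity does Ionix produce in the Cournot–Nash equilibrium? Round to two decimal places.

14.38

Willow's profit: π_W = (352 - 4Q)q_W - (174q_W). Setting ∂π_W/∂q_W = 0: 178 - 8q_W - 4(q_I + q_B) = 0.
Ionix's first-order condition: 209 - 8q_I - 4(q_W + q_B) = 0.
Borealis's profit: π_B = (352 - 4Q)q_B - (133q_B). Setting ∂π_B/∂q_B = 0: 219 - 8q_B - 4(q_W + q_I) = 0.
Summing all 3 equations gives 606 − 16Q = 0, hence Q = 303/8.
Back-substituting: q_W = (178 − 303/2)/4 = 53/8, q_I = (209 − 303/2)/4 = 115/8, q_B = (219 − 303/2)/4 = 135/8.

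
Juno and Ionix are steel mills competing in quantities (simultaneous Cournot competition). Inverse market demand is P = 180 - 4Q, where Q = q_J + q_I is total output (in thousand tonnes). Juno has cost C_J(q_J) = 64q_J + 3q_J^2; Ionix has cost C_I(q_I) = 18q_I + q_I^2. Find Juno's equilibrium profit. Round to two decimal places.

Juno's profit: π_J = (180 - 4Q)q_J - (64q_J + 3q_J²). Setting ∂π_J/∂q_J = 0: 116 - 14q_J - 4(q_I) = 0.
Ionix's first-order condition: 162 - 10q_I - 4(q_J) = 0.
Best responses: q_J = (116 - 4q_I)/14, q_I = (162 - 4q_J)/10.
Solving the pair: q_J = 128/31, q_I = 451/31.
Price P = 180 - 4·(579/31) = 105.2903.
Juno's profit: 105.2903·(128/31) - 64·(128/31) - 3(128/31)² = 119.3424.

119.34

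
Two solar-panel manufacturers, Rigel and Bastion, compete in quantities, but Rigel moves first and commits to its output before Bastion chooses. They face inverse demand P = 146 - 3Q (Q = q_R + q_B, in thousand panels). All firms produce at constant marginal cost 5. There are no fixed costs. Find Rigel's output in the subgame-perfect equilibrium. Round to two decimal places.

Solve by backward induction. Given q_R, the follower Bastion maximises π_B = (146 - 3q_R - 3q_B)q_B - 5q_B.
Follower FOC: 141 - 3q_R - 6q_B = 0, so q_B(q_R) = (141 - 3q_R)/6.
The leader anticipates this reaction. Substituting into P = 146 - 3Q gives P = 151/2 - (3/2)q_R, so π_R = (151/2 - (3/2)q_R)q_R - 5q_R.
Leader FOC: 141/2 - 3q_R = 0, so q_R = 47/2.
Then q_B = (141 - 3·(47/2))/6 = 47/4.

23.50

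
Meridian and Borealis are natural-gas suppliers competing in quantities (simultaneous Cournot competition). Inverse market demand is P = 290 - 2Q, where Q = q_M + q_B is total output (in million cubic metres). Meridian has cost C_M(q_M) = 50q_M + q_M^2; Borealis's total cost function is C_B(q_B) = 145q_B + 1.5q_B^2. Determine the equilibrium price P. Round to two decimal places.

196.32

Meridian's profit: π_M = (290 - 2Q)q_M - (50q_M + q_M²). Setting ∂π_M/∂q_M = 0: 240 - 6q_M - 2(q_B) = 0.
Borealis's profit: π_B = (290 - 2Q)q_B - (145q_B + (3/2)q_B²). Setting ∂π_B/∂q_B = 0: 145 - 7q_B - 2(q_M) = 0.
Best responses: q_M = (240 - 2q_B)/6, q_B = (145 - 2q_M)/7.
Solving the pair: q_M = 695/19, q_B = 195/19.
Total output Q = 890/19, so price P = 290 - 2·(890/19) = 196.3158.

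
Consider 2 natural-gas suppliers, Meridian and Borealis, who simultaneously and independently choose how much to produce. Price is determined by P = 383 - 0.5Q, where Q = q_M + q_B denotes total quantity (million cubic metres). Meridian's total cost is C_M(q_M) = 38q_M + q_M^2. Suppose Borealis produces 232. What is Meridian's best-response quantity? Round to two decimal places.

76.33

With the rival's output fixed at 232, Meridian's profit is π_M = (383 - (1/2)·232 - (1/2)q_M)q_M - (38q_M + q_M²) = (267 - (1/2)q_M)q_M - (38q_M + q_M²).
∂π_M/∂q_M = 229 - 3q_M = 0, so q_M = 229/3.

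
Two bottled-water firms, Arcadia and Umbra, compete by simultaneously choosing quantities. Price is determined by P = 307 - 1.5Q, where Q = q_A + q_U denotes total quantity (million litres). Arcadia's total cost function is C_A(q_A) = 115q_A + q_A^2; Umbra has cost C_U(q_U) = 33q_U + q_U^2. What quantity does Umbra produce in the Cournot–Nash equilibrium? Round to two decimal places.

Arcadia's profit: π_A = (307 - 1.5Q)q_A - (115q_A + q_A²). Setting ∂π_A/∂q_A = 0: 192 - 5q_A - (3/2)(q_U) = 0.
Umbra's first-order condition: 274 - 5q_U - (3/2)(q_A) = 0.
Rearranging gives the reaction functions q_A = (192 - (3/2)q_U)/5 and q_U = (274 - (3/2)q_A)/5.
Substituting one into the other gives q_A = 24.1319 and q_U = 47.5604.

47.56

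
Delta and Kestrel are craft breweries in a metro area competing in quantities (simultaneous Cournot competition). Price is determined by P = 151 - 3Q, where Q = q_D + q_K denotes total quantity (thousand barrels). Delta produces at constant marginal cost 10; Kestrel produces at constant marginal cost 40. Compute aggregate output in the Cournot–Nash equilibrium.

28

Delta's profit: π_D = (151 - 3Q)q_D - (10q_D). Setting ∂π_D/∂q_D = 0: 141 - 6q_D - 3(q_K) = 0.
Kestrel's profit: π_K = (151 - 3Q)q_K - (40q_K). Setting ∂π_K/∂q_K = 0: 111 - 6q_K - 3(q_D) = 0.
Rearranging gives the reaction functions q_D = (141 - 3q_K)/6 and q_K = (111 - 3q_D)/6.
Substituting one into the other gives q_D = 19 and q_K = 9.
Total output Q = 19 + 9 = 28.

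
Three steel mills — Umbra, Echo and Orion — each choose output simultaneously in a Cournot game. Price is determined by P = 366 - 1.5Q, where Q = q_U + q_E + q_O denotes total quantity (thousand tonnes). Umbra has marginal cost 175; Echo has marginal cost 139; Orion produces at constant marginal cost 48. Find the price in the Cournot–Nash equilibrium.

Umbra's profit: π_U = (366 - 1.5Q)q_U - (175q_U). Setting ∂π_U/∂q_U = 0: 191 - 3q_U - (3/2)(q_E + q_O) = 0.
Echo's first-order condition: 227 - 3q_E - (3/2)(q_U + q_O) = 0.
Orion's first-order condition: 318 - 3q_O - (3/2)(q_U + q_E) = 0.
Summing all 3 equations gives 736 − 6Q = 0, hence Q = 368/3.
Back-substituting: q_U = (191 − 184)/(3/2) = 14/3, q_E = (227 − 184)/(3/2) = 86/3, q_O = (318 − 184)/(3/2) = 268/3.
Total output Q = 368/3, so price P = 366 - (3/2)·(368/3) = 182.

182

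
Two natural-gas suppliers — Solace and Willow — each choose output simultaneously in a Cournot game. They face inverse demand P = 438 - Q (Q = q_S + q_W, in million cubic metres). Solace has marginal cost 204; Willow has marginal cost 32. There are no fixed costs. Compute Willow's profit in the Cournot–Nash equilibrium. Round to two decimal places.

Solace's profit: π_S = (438 - Q)q_S - (204q_S). Setting ∂π_S/∂q_S = 0: 234 - 2q_S - (q_W) = 0.
Willow's first-order condition: 406 - 2q_W - (q_S) = 0.
Rearranging gives the reaction functions q_S = (234 - q_W)/2 and q_W = (406 - q_S)/2.
Solving the pair: q_S = 62/3, q_W = 578/3.
Price P = 438 - 640/3 = 674/3.
Willow's profit: (674/3 - 32)·(578/3) = 37120.4444.

37120.44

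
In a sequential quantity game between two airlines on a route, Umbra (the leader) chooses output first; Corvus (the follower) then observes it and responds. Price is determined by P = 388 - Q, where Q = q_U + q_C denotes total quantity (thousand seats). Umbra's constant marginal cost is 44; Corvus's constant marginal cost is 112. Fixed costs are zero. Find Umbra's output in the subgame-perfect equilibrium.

The follower Corvus best-responds to any q_U: π_C = (388 - Q)q_C - 112q_C.
Follower FOC: 276 - q_U - 2q_C = 0, so q_C(q_U) = (276 - q_U)/2.
The leader anticipates this reaction. Substituting into P = 388 - Q gives P = 250 - (1/2)q_U, so π_U = (250 - (1/2)q_U)q_U - 44q_U.
The leader's first-order condition 206 - q_U = 0 yields q_U = 206.
Then q_C = (276 - 206)/2 = 35.

206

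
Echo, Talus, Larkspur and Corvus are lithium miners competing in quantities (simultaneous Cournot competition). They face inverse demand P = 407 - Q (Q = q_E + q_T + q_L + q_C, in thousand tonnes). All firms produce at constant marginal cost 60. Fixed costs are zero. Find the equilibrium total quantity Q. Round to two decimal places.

Each firm earns π_i = (407 - Q)q_i - 60q_i.
First-order condition (treating rivals' output as given): 347 - 2q_i - Σ_{j≠i} q_j = 0.
With identical firms every q_j equals q_i, so Σ_{j≠i} q_j = 3q_i and 347 = 5q_i, giving q_i = 347/5.
Total output Q = 347/5 + 347/5 + 347/5 + 347/5 = 1388/5.

277.60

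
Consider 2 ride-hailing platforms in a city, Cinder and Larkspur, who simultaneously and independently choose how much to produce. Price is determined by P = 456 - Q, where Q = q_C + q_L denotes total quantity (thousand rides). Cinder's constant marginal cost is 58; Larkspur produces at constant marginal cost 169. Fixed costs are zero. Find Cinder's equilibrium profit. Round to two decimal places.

28786.78

Cinder's profit: π_C = (456 - Q)q_C - (58q_C). Setting ∂π_C/∂q_C = 0: 398 - 2q_C - (q_L) = 0.
Larkspur's first-order condition: 287 - 2q_L - (q_C) = 0.
Rearranging gives the reaction functions q_C = (398 - q_L)/2 and q_L = (287 - q_C)/2.
Substituting one into the other gives q_C = 509/3 and q_L = 176/3.
Price P = 456 - 685/3 = 683/3.
Cinder's profit: (683/3 - 58)·(509/3) = 28786.7778.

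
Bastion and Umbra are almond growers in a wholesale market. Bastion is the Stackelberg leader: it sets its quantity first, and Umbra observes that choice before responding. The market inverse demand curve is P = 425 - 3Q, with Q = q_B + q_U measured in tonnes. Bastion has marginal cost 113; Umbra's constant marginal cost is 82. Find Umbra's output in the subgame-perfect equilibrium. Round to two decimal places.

33.75

Solve by backward induction. Given q_B, the follower Umbra maximises π_U = (425 - 3q_B - 3q_U)q_U - 82q_U.
∂π_U/∂q_U = 343 - 3q_B - 6q_U = 0 gives the reaction function q_U = (343 - 3q_B)/6.
Bastion substitutes q_U(q_B) into its own profit: π_B = q_B(425 - 3q_B - (343 - 3q_B)/2) - 113q_B = (507/2 - (3/2)q_B)q_B - 113q_B.
Leader FOC: 281/2 - 3q_B = 0, so q_B = 281/6.
Then q_U = (343 - 3·(281/6))/6 = 135/4.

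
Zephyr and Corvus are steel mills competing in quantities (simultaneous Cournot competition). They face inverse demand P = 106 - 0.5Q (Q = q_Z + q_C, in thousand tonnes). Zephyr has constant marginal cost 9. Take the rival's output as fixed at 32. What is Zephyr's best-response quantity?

81

With the rival's output fixed at 32, Zephyr's profit is π_Z = (106 - (1/2)·32 - (1/2)q_Z)q_Z - (9q_Z) = (90 - (1/2)q_Z)q_Z - (9q_Z).
∂π_Z/∂q_Z = 81 - q_Z = 0, so q_Z = 81.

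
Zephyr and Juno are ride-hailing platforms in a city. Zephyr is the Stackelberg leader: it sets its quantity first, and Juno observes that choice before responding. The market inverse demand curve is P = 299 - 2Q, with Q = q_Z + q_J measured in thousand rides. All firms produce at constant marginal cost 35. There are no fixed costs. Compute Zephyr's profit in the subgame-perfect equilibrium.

4356

Solve by backward induction. Given q_Z, the follower Juno maximises π_J = (299 - 2q_Z - 2q_J)q_J - 35q_J.
∂π_J/∂q_J = 264 - 2q_Z - 4q_J = 0 gives the reaction function q_J = (264 - 2q_Z)/4.
The leader anticipates this reaction. Substituting into P = 299 - 2Q gives P = 167 - q_Z, so π_Z = (167 - q_Z)q_Z - 35q_Z.
Leader FOC: 132 - 2q_Z = 0, so q_Z = 66.
Then q_J = (264 - 2·66)/4 = 33.
Price P = 299 - 2·99 = 101.
Zephyr's profit: (101 - 35)·66 = 4356.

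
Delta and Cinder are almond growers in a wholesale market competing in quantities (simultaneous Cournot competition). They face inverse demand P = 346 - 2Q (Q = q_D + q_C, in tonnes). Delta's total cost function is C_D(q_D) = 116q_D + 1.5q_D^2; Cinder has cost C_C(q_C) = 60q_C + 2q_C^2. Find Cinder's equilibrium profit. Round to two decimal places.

3517.40

Delta's profit: π_D = (346 - 2Q)q_D - (116q_D + (3/2)q_D²). Setting ∂π_D/∂q_D = 0: 230 - 7q_D - 2(q_C) = 0.
Cinder's profit: π_C = (346 - 2Q)q_C - (60q_C + 2q_C²). Setting ∂π_C/∂q_C = 0: 286 - 8q_C - 2(q_D) = 0.
Best responses: q_D = (230 - 2q_C)/7, q_C = (286 - 2q_D)/8.
Solving the pair: q_D = 317/13, q_C = 771/26.
Price P = 346 - 2·(1405/26) = 237.9231.
Cinder's profit: 237.9231·(771/26) - 60·(771/26) - 2(771/26)² = 3517.4024.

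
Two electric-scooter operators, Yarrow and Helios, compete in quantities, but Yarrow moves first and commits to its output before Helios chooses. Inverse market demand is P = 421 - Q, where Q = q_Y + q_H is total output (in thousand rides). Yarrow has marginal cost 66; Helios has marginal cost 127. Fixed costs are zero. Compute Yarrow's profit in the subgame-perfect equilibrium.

21632

The follower Helios best-responds to any q_Y: π_H = (421 - Q)q_H - 127q_H.
Follower FOC: 294 - q_Y - 2q_H = 0, so q_H(q_Y) = (294 - q_Y)/2.
Yarrow substitutes q_H(q_Y) into its own profit: π_Y = q_Y(421 - q_Y - (294 - q_Y)/2) - 66q_Y = (274 - (1/2)q_Y)q_Y - 66q_Y.
Maximising: ∂π_Y/∂q_Y = 208 - q_Y = 0, giving q_Y = 208.
Then q_H = (294 - 208)/2 = 43.
Price P = 421 - 251 = 170.
Yarrow's profit: (170 - 66)·208 = 21632.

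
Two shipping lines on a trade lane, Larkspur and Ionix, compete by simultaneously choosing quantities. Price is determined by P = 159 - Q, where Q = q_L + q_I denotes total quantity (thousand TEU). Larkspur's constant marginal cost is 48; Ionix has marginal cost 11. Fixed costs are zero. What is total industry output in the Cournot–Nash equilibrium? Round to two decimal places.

Larkspur's profit: π_L = (159 - Q)q_L - (48q_L). Setting ∂π_L/∂q_L = 0: 111 - 2q_L - (q_I) = 0.
Ionix's profit: π_I = (159 - Q)q_I - (11q_I). Setting ∂π_I/∂q_I = 0: 148 - 2q_I - (q_L) = 0.
Best responses: q_L = (111 - q_I)/2, q_I = (148 - q_L)/2.
Solving the pair: q_L = 74/3, q_I = 185/3.
Total output Q = 74/3 + 185/3 = 259/3.

86.33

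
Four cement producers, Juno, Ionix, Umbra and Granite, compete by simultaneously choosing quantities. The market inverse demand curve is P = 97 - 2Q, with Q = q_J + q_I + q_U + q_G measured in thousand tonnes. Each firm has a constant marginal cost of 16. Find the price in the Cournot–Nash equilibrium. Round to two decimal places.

32.20

A representative firm's profit is π_i = q_i(97 - 2Q) - 16q_i.
First-order condition (treating rivals' output as given): 81 - 4q_i - 2·Σ_{j≠i} q_j = 0.
By symmetry each firm produces the same amount; substituting Σ_{j≠i} q_j = 3q_i yields q_i = 81/10.
Total output Q = 162/5, so price P = 97 - 2·(162/5) = 161/5.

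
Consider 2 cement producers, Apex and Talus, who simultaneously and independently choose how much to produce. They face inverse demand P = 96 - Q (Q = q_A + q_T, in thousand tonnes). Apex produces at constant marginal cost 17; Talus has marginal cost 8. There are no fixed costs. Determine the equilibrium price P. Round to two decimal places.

Apex's profit: π_A = (96 - Q)q_A - (17q_A). Setting ∂π_A/∂q_A = 0: 79 - 2q_A - (q_T) = 0.
Talus's profit: π_T = (96 - Q)q_T - (8q_T). Setting ∂π_T/∂q_T = 0: 88 - 2q_T - (q_A) = 0.
So q_A = (79 - q_T)/2 and q_T = (88 - q_A)/2.
Substituting one into the other gives q_A = 70/3 and q_T = 97/3.
Total output Q = 167/3, so price P = 96 - 167/3 = 121/3.

40.33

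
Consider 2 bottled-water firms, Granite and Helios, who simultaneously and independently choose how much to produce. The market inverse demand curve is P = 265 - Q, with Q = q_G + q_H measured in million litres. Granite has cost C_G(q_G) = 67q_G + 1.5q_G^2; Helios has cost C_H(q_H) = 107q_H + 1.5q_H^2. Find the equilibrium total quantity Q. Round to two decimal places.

59.33

Granite's profit: π_G = (265 - Q)q_G - (67q_G + (3/2)q_G²). Setting ∂π_G/∂q_G = 0: 198 - 5q_G - (q_H) = 0.
Helios's first-order condition: 158 - 5q_H - (q_G) = 0.
Best responses: q_G = (198 - q_H)/5, q_H = (158 - q_G)/5.
Substituting one into the other gives q_G = 104/3 and q_H = 74/3.
Total output Q = 104/3 + 74/3 = 178/3.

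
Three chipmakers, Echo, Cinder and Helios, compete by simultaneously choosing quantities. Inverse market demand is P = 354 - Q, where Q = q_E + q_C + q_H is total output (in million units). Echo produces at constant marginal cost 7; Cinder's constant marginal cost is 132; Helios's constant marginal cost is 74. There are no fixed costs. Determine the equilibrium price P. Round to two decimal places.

141.75

Echo's profit: π_E = (354 - Q)q_E - (7q_E). Setting ∂π_E/∂q_E = 0: 347 - 2q_E - (q_C + q_H) = 0.
Cinder's profit: π_C = (354 - Q)q_C - (132q_C). Setting ∂π_C/∂q_C = 0: 222 - 2q_C - (q_E + q_H) = 0.
Helios's first-order condition: 280 - 2q_H - (q_E + q_C) = 0.
Summing all 3 equations gives 849 − 4Q = 0, hence Q = 849/4.
Back-substituting: q_E = (347 − 849/4) = 539/4, q_C = (222 − 849/4) = 39/4, q_H = (280 − 849/4) = 271/4.
Total output Q = 849/4, so price P = 354 - 849/4 = 567/4.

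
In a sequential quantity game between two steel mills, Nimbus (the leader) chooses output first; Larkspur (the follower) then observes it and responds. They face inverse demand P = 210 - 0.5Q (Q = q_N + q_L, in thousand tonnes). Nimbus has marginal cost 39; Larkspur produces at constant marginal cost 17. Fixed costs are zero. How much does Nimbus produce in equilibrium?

The follower Larkspur best-responds to any q_N: π_L = (210 - 0.5Q)q_L - 17q_L.
Follower FOC: 193 - (1/2)q_N - q_L = 0, so q_L(q_N) = (193 - (1/2)q_N).
Nimbus substitutes q_L(q_N) into its own profit: π_N = q_N(210 - (1/2)q_N - (193 - (1/2)q_N)/2) - 39q_N = (227/2 - (1/4)q_N)q_N - 39q_N.
Maximising: ∂π_N/∂q_N = 149/2 - (1/2)q_N = 0, giving q_N = 149.
Then q_L = (193 - (1/2)·149) = 237/2.

149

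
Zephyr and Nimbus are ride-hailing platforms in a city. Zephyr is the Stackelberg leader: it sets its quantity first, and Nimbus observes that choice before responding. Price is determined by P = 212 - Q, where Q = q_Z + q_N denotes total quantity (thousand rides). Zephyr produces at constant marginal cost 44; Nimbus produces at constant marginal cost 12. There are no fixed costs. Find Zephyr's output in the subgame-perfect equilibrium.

The follower Nimbus best-responds to any q_Z: π_N = (212 - Q)q_N - 12q_N.
∂π_N/∂q_N = 200 - q_Z - 2q_N = 0 gives the reaction function q_N = (200 - q_Z)/2.
The leader anticipates this reaction. Substituting into P = 212 - Q gives P = 112 - (1/2)q_Z, so π_Z = (112 - (1/2)q_Z)q_Z - 44q_Z.
Maximising: ∂π_Z/∂q_Z = 68 - q_Z = 0, giving q_Z = 68.
Then q_N = (200 - 68)/2 = 66.

68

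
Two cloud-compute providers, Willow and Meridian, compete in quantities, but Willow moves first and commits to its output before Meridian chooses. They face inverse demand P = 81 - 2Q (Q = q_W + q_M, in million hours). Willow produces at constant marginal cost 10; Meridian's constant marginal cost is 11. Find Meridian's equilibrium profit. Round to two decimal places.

144.50

The follower Meridian best-responds to any q_W: π_M = (81 - 2Q)q_M - 11q_M.
∂π_M/∂q_M = 70 - 2q_W - 4q_M = 0 gives the reaction function q_M = (70 - 2q_W)/4.
Willow substitutes q_M(q_W) into its own profit: π_W = q_W(81 - 2q_W - (70 - 2q_W)/2) - 10q_W = (46 - q_W)q_W - 10q_W.
Maximising: ∂π_W/∂q_W = 36 - 2q_W = 0, giving q_W = 18.
Then q_M = (70 - 2·18)/4 = 17/2.
Price P = 81 - 2·(53/2) = 28.
Meridian's profit: (28 - 11)·(17/2) = 289/2.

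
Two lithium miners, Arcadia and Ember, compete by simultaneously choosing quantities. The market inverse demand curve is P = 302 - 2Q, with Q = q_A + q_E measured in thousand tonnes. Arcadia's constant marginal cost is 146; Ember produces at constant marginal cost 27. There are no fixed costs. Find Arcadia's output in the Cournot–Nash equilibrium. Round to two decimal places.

6.17

Arcadia's profit: π_A = (302 - 2Q)q_A - (146q_A). Setting ∂π_A/∂q_A = 0: 156 - 4q_A - 2(q_E) = 0.
Ember's profit: π_E = (302 - 2Q)q_E - (27q_E). Setting ∂π_E/∂q_E = 0: 275 - 4q_E - 2(q_A) = 0.
So q_A = (156 - 2q_E)/4 and q_E = (275 - 2q_A)/4.
Substituting one into the other gives q_A = 37/6 and q_E = 197/3.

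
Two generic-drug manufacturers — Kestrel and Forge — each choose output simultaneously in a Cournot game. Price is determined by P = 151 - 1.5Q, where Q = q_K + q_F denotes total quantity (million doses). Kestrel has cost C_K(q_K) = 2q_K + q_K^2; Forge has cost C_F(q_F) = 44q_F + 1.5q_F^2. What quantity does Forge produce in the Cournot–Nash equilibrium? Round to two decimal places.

11.23

Kestrel's profit: π_K = (151 - 1.5Q)q_K - (2q_K + q_K²). Setting ∂π_K/∂q_K = 0: 149 - 5q_K - (3/2)(q_F) = 0.
Forge's profit: π_F = (151 - 1.5Q)q_F - (44q_F + (3/2)q_F²). Setting ∂π_F/∂q_F = 0: 107 - 6q_F - (3/2)(q_K) = 0.
Rearranging gives the reaction functions q_K = (149 - (3/2)q_F)/5 and q_F = (107 - (3/2)q_K)/6.
Solving the pair: q_K = 978/37, q_F = 1246/111.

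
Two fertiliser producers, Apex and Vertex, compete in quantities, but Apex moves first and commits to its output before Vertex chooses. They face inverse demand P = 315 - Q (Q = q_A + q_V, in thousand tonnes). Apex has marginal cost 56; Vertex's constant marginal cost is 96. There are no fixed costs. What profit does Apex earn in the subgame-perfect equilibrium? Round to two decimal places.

Solve by backward induction. Given q_A, the follower Vertex maximises π_V = (315 - q_A - q_V)q_V - 96q_V.
Setting the follower's marginal profit to zero, 219 - q_A - 2q_V = 0, i.e. q_V = (219 - q_A)/2.
The leader anticipates this reaction. Substituting into P = 315 - Q gives P = 411/2 - (1/2)q_A, so π_A = (411/2 - (1/2)q_A)q_A - 56q_A.
Leader FOC: 299/2 - q_A = 0, so q_A = 299/2.
Then q_V = (219 - 299/2)/2 = 139/4.
Price P = 315 - 737/4 = 523/4.
Apex's profit: (523/4 - 56)·(299/2) = 11175.1250.

11175.13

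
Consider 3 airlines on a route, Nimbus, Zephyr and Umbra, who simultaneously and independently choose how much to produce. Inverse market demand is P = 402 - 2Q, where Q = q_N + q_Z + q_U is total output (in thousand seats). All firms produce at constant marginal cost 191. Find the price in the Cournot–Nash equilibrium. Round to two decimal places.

Each firm earns π_i = (402 - 2Q)q_i - 191q_i.
First-order condition (treating rivals' output as given): 211 - 4q_i - 2·Σ_{j≠i} q_j = 0.
With identical firms every q_j equals q_i, so Σ_{j≠i} q_j = 2q_i and 211 = 8q_i, giving q_i = 211/8.
Total output Q = 633/8, so price P = 402 - 2·(633/8) = 975/4.

243.75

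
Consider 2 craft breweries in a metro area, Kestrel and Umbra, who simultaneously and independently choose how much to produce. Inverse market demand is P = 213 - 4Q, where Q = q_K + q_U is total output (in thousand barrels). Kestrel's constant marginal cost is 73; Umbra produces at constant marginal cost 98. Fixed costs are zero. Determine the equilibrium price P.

128

Kestrel's profit: π_K = (213 - 4Q)q_K - (73q_K). Setting ∂π_K/∂q_K = 0: 140 - 8q_K - 4(q_U) = 0.
Umbra's profit: π_U = (213 - 4Q)q_U - (98q_U). Setting ∂π_U/∂q_U = 0: 115 - 8q_U - 4(q_K) = 0.
So q_K = (140 - 4q_U)/8 and q_U = (115 - 4q_K)/8.
Solving the pair: q_K = 55/4, q_U = 15/2.
Total output Q = 85/4, so price P = 213 - 4·(85/4) = 128.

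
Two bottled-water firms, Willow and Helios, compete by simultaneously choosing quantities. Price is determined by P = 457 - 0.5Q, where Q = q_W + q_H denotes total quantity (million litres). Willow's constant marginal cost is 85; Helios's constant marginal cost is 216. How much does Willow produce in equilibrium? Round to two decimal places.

335.33

Willow's profit: π_W = (457 - 0.5Q)q_W - (85q_W). Setting ∂π_W/∂q_W = 0: 372 - q_W - (1/2)(q_H) = 0.
Helios's first-order condition: 241 - q_H - (1/2)(q_W) = 0.
Best responses: q_W = (372 - (1/2)q_H), q_H = (241 - (1/2)q_W).
Substituting one into the other gives q_W = 1006/3 and q_H = 220/3.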